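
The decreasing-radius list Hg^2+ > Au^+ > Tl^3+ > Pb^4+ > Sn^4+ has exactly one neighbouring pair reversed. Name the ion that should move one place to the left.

The pair Hg^2+, Au^+ is the wrong way round — Hg^2+ and Au^+ share 78 electrons; the higher nuclear charge on Hg (Z=80) contracts it more, so Hg^2+ < Au^+. All other adjacent pairs agree with periodic trends, so Au^+ is the misplaced ion.

Au^+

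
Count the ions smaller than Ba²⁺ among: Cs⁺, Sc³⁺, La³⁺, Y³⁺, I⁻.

3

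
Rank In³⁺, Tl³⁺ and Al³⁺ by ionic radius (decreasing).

Tl³⁺ > In³⁺ > Al³⁺

All are in the same group with charge +3. Radius grows down the group as n (the outermost shell) increases.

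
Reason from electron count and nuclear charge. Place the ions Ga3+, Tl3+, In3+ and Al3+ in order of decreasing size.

Tl3+ > In3+ > Ga3+ > Al3+

All are in the same group with charge +3. Radius grows down the group as n (the outermost shell) increases.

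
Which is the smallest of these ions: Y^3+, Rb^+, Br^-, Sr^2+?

Each ion has 36 electrons. The ranking follows nuclear charge in reverse — greater Z gives a smaller radius. Y^3+ (Z=39), Sr^2+ (Z=38), Rb^+ (Z=37), Br^- (Z=35).

Y^3+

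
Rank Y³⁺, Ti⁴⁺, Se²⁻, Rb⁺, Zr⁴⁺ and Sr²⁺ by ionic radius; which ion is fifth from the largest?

Zr⁴⁺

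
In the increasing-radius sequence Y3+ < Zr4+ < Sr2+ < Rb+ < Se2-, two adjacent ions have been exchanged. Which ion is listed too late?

Zr4+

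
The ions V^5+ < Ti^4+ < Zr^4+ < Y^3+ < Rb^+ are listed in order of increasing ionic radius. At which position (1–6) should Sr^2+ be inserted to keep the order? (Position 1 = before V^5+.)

V^5+: 18 e⁻, Z=23, Ti^4+: 18 e⁻, Z=22, Zr^4+: 36 e⁻, Z=40, Y^3+: 36 e⁻, Z=39, Sr^2+: 36 e⁻, Z=38, Rb^+: 36 e⁻, Z=37. V^5+ < Ti^4+ (isoelectronic, higher Z=23 is smaller); Ti^4+ < Zr^4+ (same group, period 4 vs 5); Zr^4+ < Y^3+ (both 36 e⁻, Z=40>39); Y^3+ < Sr^2+ (isoelectronic, higher Z=39 is smaller); Sr^2+ < Rb^+ (both 36 e⁻, Z=38>37).
With Sr^2+ included the full order is V^5+ < Ti^4+ < Zr^4+ < Y^3+ < Sr^2+ < Rb^+, so it takes position 5.

5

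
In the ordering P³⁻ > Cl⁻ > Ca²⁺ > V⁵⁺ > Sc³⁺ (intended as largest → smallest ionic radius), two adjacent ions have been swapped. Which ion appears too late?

The pair V⁵⁺, Sc³⁺ is the wrong way round — both have 18 electrons but Z(V)=23 > Z(Sc)=21, so V⁵⁺ should be the smaller of the two. All other adjacent pairs agree with periodic trends, so Sc³⁺ is the misplaced ion.

Sc³⁺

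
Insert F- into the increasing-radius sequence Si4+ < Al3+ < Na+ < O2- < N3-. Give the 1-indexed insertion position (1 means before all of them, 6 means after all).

4

Each ion has 10 electrons. The ranking follows nuclear charge in reverse — greater Z gives a smaller radius. Si4+ (Z=14), Al3+ (Z=13), Na+ (Z=11), F- (Z=9), O2- (Z=8), N3- (Z=7).
Putting F- in gives Si4+ < Al3+ < Na+ < F- < O2- < N3-; it lands at slot 4.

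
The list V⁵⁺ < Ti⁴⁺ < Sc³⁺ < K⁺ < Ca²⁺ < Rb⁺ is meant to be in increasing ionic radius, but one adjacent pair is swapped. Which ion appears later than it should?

Ca²⁺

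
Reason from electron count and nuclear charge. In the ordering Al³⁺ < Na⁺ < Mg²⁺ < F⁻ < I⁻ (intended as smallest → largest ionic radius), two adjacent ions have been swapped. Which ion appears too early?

Scanning neighbour by neighbour, only Na⁺/Mg²⁺ violates a trend: both have 10 electrons but Z(Mg)=12 > Z(Na)=11, so Mg²⁺ should be the smaller of the two. That makes Na⁺ the one sitting a position early relative to where it belongs.

Na⁺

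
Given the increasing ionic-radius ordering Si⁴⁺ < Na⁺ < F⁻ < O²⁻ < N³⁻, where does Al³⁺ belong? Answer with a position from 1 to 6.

2

Isoelectronic series (10 e⁻ each). Size is set by nuclear charge: more protons means a smaller ion. Si⁴⁺ (Z=14), Al³⁺ (Z=13), Na⁺ (Z=11), F⁻ (Z=9), O²⁻ (Z=8), N³⁻ (Z=7).
With Al³⁺ included the full order is Si⁴⁺ < Al³⁺ < Na⁺ < F⁻ < O²⁻ < N³⁻, so it takes position 2.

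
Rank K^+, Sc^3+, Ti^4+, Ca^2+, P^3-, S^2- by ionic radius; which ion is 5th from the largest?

Sc^3+

Each ion has 18 electrons. The ranking follows nuclear charge in reverse — greater Z gives a smaller radius. Ti^4+ (Z=22), Sc^3+ (Z=21), Ca^2+ (Z=20), K^+ (Z=19), S^2- (Z=16), P^3- (Z=15).
That gives Ti^4+ < Sc^3+ < Ca^2+ < K^+ < S^2- < P^3-. From the largest end, number 5 is Sc^3+.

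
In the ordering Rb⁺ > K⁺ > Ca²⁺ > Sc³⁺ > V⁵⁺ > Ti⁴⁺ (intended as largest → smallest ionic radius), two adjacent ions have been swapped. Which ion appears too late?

The pair V⁵⁺, Ti⁴⁺ is the wrong way round — both have 18 electrons but Z(V)=23 > Z(Ti)=22, so V⁵⁺ should be the smaller of the two. All other adjacent pairs agree with periodic trends, so Ti⁴⁺ is the misplaced ion.

Ti⁴⁺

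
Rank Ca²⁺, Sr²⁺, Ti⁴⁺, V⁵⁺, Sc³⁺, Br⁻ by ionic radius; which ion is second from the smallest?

V⁵⁺ has 18 e⁻ (Z=23), Ti⁴⁺ has 18 e⁻ (Z=22), Sc³⁺ has 18 e⁻ (Z=21), Ca²⁺ has 18 e⁻ (Z=20), Sr²⁺ has 36 e⁻ (Z=38), Br⁻ has 36 e⁻ (Z=35). V⁵⁺ < Ti⁴⁺ (both 18 e⁻, Z=23>22); Ti⁴⁺ < Sc³⁺ (both 18 e⁻, Z=22>21); Sc³⁺ < Ca²⁺ (isoelectronic, higher Z=21 is smaller); Ca²⁺ < Sr²⁺ (same group, period 4 vs 5); Sr²⁺ < Br⁻ (isoelectronic, higher Z=38 is smaller).
That gives V⁵⁺ < Ti⁴⁺ < Sc³⁺ < Ca²⁺ < Sr²⁺ < Br⁻. From the smallest end, number 2 is Ti⁴⁺.

Ti⁴⁺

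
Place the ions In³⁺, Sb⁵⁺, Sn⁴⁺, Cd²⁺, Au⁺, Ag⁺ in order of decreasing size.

Au⁺ > Ag⁺ > Cd²⁺ > In³⁺ > Sn⁴⁺ > Sb⁵⁺

First list Z and electron count for each: Sb⁵⁺ (Z=51, 46 e⁻), Sn⁴⁺ (Z=50, 46 e⁻), In³⁺ (Z=49, 46 e⁻), Cd²⁺ (Z=48, 46 e⁻), Ag⁺ (Z=47, 46 e⁻), Au⁺ (Z=79, 78 e⁻). Sb⁵⁺ < Sn⁴⁺ (isoelectronic, higher Z=51 is smaller); Sn⁴⁺ < In³⁺ (isoelectronic, higher Z=50 is smaller); In³⁺ < Cd²⁺ (isoelectronic, higher Z=49 is smaller); Cd²⁺ < Ag⁺ (isoelectronic, higher Z=48 is smaller); Ag⁺ < Au⁺ (same group, period 5 vs 6).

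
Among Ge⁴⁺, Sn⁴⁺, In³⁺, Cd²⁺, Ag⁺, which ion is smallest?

Ge⁴⁺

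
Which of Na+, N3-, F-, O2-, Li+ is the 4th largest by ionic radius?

Li+ (Z=3, 2 e⁻), Na+ (Z=11, 10 e⁻), F- (Z=9, 10 e⁻), O2- (Z=8, 10 e⁻), N3- (Z=7, 10 e⁻). Li+ < Na+ (same group, 1 shell fewer); Na+ < F- (both 10 e⁻, Z=11>9); F- < O2- (both 10 e⁻, Z=9>8); O2- < N3- (both 10 e⁻, Z=8>7).
So the order is Li+ < Na+ < F- < O2- < N3-; the 4th-largest ion is Na+.

Na+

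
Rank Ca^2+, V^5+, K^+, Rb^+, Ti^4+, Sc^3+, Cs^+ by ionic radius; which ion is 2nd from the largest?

Rb^+

Work out protons and electrons: V^5+: 18 e⁻, Z=23, Ti^4+: 18 e⁻, Z=22, Sc^3+: 18 e⁻, Z=21, Ca^2+: 18 e⁻, Z=20, K^+: 18 e⁻, Z=19, Rb^+: 36 e⁻, Z=37, Cs^+: 54 e⁻, Z=55. V^5+ < Ti^4+ (isoelectronic, higher Z=23 is smaller); Ti^4+ < Sc^3+ (isoelectronic, higher Z=22 is smaller); Sc^3+ < Ca^2+ (both 18 e⁻, Z=21>20); Ca^2+ < K^+ (both 18 e⁻, Z=20>19); K^+ < Rb^+ (same group, period 4 vs 5); Rb^+ < Cs^+ (same group, period 5 vs 6).
Full ascending order: V^5+ < Ti^4+ < Sc^3+ < Ca^2+ < K^+ < Rb^+ < Cs^+. Counting from the largest, position 2 is Rb^+.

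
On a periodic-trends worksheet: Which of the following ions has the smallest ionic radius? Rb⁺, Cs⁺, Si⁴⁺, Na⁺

Si⁴⁺

Electron counts and nuclear charges: Si⁴⁺ has 10 e⁻ (Z=14), Na⁺ has 10 e⁻ (Z=11), Rb⁺ has 36 e⁻ (Z=37), Cs⁺ has 54 e⁻ (Z=55). Si⁴⁺ < Na⁺ (both 10 e⁻, Z=14>11); Na⁺ < Rb⁺ (same group, 2 shells fewer); Rb⁺ < Cs⁺ (same group, 1 shell fewer).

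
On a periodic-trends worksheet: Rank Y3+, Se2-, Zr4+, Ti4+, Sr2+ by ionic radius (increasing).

Tabulating Z and e⁻: Ti4+: 18 e⁻, Z=22, Zr4+: 36 e⁻, Z=40, Y3+: 36 e⁻, Z=39, Sr2+: 36 e⁻, Z=38, Se2-: 36 e⁻, Z=34. Ti4+ < Zr4+ (same group, 1 shell fewer); Zr4+ < Y3+ (both 36 e⁻, Z=40>39); Y3+ < Sr2+ (both 36 e⁻, Z=39>38); Sr2+ < Se2- (both 36 e⁻, Z=38>34).

Ti4+ < Zr4+ < Y3+ < Sr2+ < Se2-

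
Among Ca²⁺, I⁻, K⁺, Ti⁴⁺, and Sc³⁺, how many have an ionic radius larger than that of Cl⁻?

Electron counts and nuclear charges: Ti⁴⁺: 18 e⁻, Z=22, Sc³⁺: 18 e⁻, Z=21, Ca²⁺: 18 e⁻, Z=20, K⁺: 18 e⁻, Z=19, Cl⁻: 18 e⁻, Z=17, I⁻: 54 e⁻, Z=53. Ti⁴⁺ < Sc³⁺ (isoelectronic, higher Z=22 is smaller); Sc³⁺ < Ca²⁺ (isoelectronic, higher Z=21 is smaller); Ca²⁺ < K⁺ (isoelectronic, higher Z=20 is smaller); K⁺ < Cl⁻ (isoelectronic, higher Z=19 is smaller); Cl⁻ < I⁻ (same group, period 3 vs 5).
Placing each against Cl⁻: smaller — Ti⁴⁺, Sc³⁺, Ca²⁺, K⁺; larger — I⁻. Count: 1.

1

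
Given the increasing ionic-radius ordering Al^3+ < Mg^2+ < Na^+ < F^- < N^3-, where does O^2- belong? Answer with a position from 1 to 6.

Isoelectronic series (10 e⁻ each). Size is set by nuclear charge: more protons means a smaller ion. Al^3+ (Z=13), Mg^2+ (Z=12), Na^+ (Z=11), F^- (Z=9), O^2- (Z=8), N^3- (Z=7).
The complete sequence is Al^3+ < Mg^2+ < Na^+ < F^- < O^2- < N^3-. O^2- sits at position 5.

5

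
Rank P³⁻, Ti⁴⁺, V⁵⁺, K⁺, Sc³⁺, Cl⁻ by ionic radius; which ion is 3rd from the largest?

K⁺

Isoelectronic series (18 e⁻ each). Size is set by nuclear charge: more protons means a smaller ion. V⁵⁺ (Z=23), Ti⁴⁺ (Z=22), Sc³⁺ (Z=21), K⁺ (Z=19), Cl⁻ (Z=17), P³⁻ (Z=15).
So the order is V⁵⁺ < Ti⁴⁺ < Sc³⁺ < K⁺ < Cl⁻ < P³⁻; the 3rd-largest ion is K⁺.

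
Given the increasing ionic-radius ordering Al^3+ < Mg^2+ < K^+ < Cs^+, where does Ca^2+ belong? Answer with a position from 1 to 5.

Tabulating Z and e⁻: Al^3+ has 10 e⁻ (Z=13), Mg^2+ has 10 e⁻ (Z=12), Ca^2+ has 18 e⁻ (Z=20), K^+ has 18 e⁻ (Z=19), Cs^+ has 54 e⁻ (Z=55). Al^3+ < Mg^2+ (isoelectronic, higher Z=13 is smaller); Mg^2+ < Ca^2+ (same group, period 3 vs 4); Ca^2+ < K^+ (isoelectronic, higher Z=20 is smaller); K^+ < Cs^+ (same group, period 4 vs 6).
With Ca^2+ included the full order is Al^3+ < Mg^2+ < Ca^2+ < K^+ < Cs^+, so it takes position 3.

3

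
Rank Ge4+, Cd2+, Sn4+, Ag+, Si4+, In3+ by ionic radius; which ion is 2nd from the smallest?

Ge4+

Electron counts and nuclear charges: Si4+ (Z=14, 10 e⁻), Ge4+ (Z=32, 28 e⁻), Sn4+ (Z=50, 46 e⁻), In3+ (Z=49, 46 e⁻), Cd2+ (Z=48, 46 e⁻), Ag+ (Z=47, 46 e⁻). Si4+ < Ge4+ (same group, 1 shell fewer); Ge4+ < Sn4+ (same group, 1 shell fewer); Sn4+ < In3+ (isoelectronic, higher Z=50 is smaller); In3+ < Cd2+ (both 46 e⁻, Z=49>48); Cd2+ < Ag+ (both 46 e⁻, Z=48>47).
Ordering: Si4+ < Ge4+ < Sn4+ < In3+ < Cd2+ < Ag+. The 2nd smallest is Ge4+.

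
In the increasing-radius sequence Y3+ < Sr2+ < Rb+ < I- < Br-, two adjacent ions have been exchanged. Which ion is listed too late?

Br-

Compare adjacent ions: Br- and I- are in one column with the same charge; the lighter period-4 ion has one fewer shell and is smaller — yet in this increasing list I- sits before Br-. Nothing else is reversed, so Br- should move one place to the left.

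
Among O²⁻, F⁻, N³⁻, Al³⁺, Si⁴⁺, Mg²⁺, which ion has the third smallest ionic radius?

Mg²⁺

These species are isoelectronic with 10 electrons. The only difference is the number of protons: Si⁴⁺ (Z=14), Al³⁺ (Z=13), Mg²⁺ (Z=12), F⁻ (Z=9), O²⁻ (Z=8), N³⁻ (Z=7). The strongest nuclear pull (Si⁴⁺) gives the smallest ion.
That gives Si⁴⁺ < Al³⁺ < Mg²⁺ < F⁻ < O²⁻ < N³⁻. From the smallest end, number 3 is Mg²⁺.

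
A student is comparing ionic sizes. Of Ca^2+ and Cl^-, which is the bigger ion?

Cl^-

All of these have 18 electrons (isoelectronic). With the same electron cloud, the ion with the most protons pulls it in tightest. Nuclear charges: Ca^2+ (Z=20), Cl^- (Z=17). Highest Z is smallest.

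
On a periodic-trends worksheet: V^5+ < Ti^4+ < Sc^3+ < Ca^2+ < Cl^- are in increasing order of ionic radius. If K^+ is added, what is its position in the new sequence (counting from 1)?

5

Each ion has 18 electrons. The ranking follows nuclear charge in reverse — greater Z gives a smaller radius. V^5+ (Z=23), Ti^4+ (Z=22), Sc^3+ (Z=21), Ca^2+ (Z=20), K^+ (Z=19), Cl^- (Z=17).
Putting K^+ in gives V^5+ < Ti^4+ < Sc^3+ < Ca^2+ < K^+ < Cl^-; it lands at slot 5.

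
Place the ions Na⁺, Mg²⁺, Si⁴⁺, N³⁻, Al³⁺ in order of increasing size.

Si⁴⁺ < Al³⁺ < Mg²⁺ < Na⁺ < N³⁻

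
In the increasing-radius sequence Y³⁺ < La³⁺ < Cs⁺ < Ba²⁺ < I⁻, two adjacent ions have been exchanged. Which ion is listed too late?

Ba²⁺

Compare adjacent ions: they are isoelectronic (54 e⁻) and Ba has more protons than Cs (56 vs 55), making Ba²⁺ smaller — yet in this increasing list Cs⁺ sits before Ba²⁺. Nothing else is reversed, so Ba²⁺ should move one place to the left.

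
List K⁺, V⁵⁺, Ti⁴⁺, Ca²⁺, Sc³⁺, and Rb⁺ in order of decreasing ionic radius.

Rb⁺ > K⁺ > Ca²⁺ > Sc³⁺ > Ti⁴⁺ > V⁵⁺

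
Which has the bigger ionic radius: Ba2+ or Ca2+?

Ba2+

Same group, same charge. Going down the group adds an extra shell of electrons, so the ion gets larger: Ca2+ is highest in the group and smallest.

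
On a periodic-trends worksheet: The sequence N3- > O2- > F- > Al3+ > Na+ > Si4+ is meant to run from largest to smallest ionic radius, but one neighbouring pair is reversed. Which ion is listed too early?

Al3+

The pair Al3+, Na+ is the wrong way round — both have 10 electrons but Z(Al)=13 > Z(Na)=11, so Al3+ should be the smaller of the two. All other adjacent pairs agree with periodic trends, so Al3+ is the misplaced ion.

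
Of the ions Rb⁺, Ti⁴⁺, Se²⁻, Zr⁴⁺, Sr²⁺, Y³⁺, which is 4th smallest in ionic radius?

Electron counts and nuclear charges: Ti⁴⁺: 18 e⁻, Z=22, Zr⁴⁺: 36 e⁻, Z=40, Y³⁺: 36 e⁻, Z=39, Sr²⁺: 36 e⁻, Z=38, Rb⁺: 36 e⁻, Z=37, Se²⁻: 36 e⁻, Z=34. Ti⁴⁺ < Zr⁴⁺ (same group, period 4 vs 5); Zr⁴⁺ < Y³⁺ (isoelectronic, higher Z=40 is smaller); Y³⁺ < Sr²⁺ (isoelectronic, higher Z=39 is smaller); Sr²⁺ < Rb⁺ (isoelectronic, higher Z=38 is smaller); Rb⁺ < Se²⁻ (both 36 e⁻, Z=37>34).
That gives Ti⁴⁺ < Zr⁴⁺ < Y³⁺ < Sr²⁺ < Rb⁺ < Se²⁻. From the smallest end, number 4 is Sr²⁺.

Sr²⁺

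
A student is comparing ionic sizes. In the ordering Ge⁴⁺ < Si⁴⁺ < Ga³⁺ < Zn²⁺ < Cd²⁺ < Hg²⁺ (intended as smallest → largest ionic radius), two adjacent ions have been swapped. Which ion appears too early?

Check each adjacent pair. Ge⁴⁺ and Si⁴⁺ are reversed: both in group 14 with the same charge; Si⁴⁺ (period 3) has the smaller radius. No other neighbouring pair contradicts the periodic trends, so Ge⁴⁺ is the ion listed too early.

Ge⁴⁺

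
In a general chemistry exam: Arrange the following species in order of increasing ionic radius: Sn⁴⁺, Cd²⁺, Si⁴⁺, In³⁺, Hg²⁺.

First list Z and electron count for each: Si⁴⁺ (Z=14, 10 e⁻), Sn⁴⁺ (Z=50, 46 e⁻), In³⁺ (Z=49, 46 e⁻), Cd²⁺ (Z=48, 46 e⁻), Hg²⁺ (Z=80, 78 e⁻). Si⁴⁺ < Sn⁴⁺ (same group, period 3 vs 5); Sn⁴⁺ < In³⁺ (isoelectronic, higher Z=50 is smaller); In³⁺ < Cd²⁺ (both 46 e⁻, Z=49>48); Cd²⁺ < Hg²⁺ (same group, 1 shell fewer).

Si⁴⁺ < Sn⁴⁺ < In³⁺ < Cd²⁺ < Hg²⁺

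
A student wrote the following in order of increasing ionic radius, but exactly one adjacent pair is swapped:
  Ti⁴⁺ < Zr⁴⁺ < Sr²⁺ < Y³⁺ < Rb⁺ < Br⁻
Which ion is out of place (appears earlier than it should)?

Sr²⁺

The pair Sr²⁺, Y³⁺ is the wrong way round — both have 36 electrons but Z(Y)=39 > Z(Sr)=38, so Y³⁺ should be the smaller of the two. All other adjacent pairs agree with periodic trends, so Sr²⁺ is the misplaced ion.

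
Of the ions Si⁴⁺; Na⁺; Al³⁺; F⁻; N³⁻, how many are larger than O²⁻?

Each ion has 10 electrons. The ranking follows nuclear charge in reverse — greater Z gives a smaller radius. Si⁴⁺ (Z=14), Al³⁺ (Z=13), Na⁺ (Z=11), F⁻ (Z=9), O²⁻ (Z=8), N³⁻ (Z=7).
Relative to O²⁻, the ions that are larger are N³⁻. That's 1.

1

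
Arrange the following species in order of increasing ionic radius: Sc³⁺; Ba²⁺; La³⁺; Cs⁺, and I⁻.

Sc³⁺ < La³⁺ < Ba²⁺ < Cs⁺ < I⁻

Work out protons and electrons: Sc³⁺: 18 e⁻, Z=21, La³⁺: 54 e⁻, Z=57, Ba²⁺: 54 e⁻, Z=56, Cs⁺: 54 e⁻, Z=55, I⁻: 54 e⁻, Z=53. Sc³⁺ < La³⁺ (same group, 2 shells fewer); La³⁺ < Ba²⁺ (both 54 e⁻, Z=57>56); Ba²⁺ < Cs⁺ (isoelectronic, higher Z=56 is smaller); Cs⁺ < I⁻ (both 54 e⁻, Z=55>53).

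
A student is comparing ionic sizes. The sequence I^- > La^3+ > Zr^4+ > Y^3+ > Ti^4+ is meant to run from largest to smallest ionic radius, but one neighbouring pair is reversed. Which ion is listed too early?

Zr^4+

Compare adjacent ions: Zr^4+ and Y^3+ share 36 electrons; the higher nuclear charge on Zr (Z=40) contracts it more, so Zr^4+ < Y^3+ — yet in this decreasing list Zr^4+ sits before Y^3+. Nothing else is reversed, so Zr^4+ should move one place to the right.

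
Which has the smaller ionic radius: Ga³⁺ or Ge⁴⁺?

Ge⁴⁺

All of these have 28 electrons (isoelectronic). With the same electron cloud, the ion with the most protons pulls it in tightest. Nuclear charges: Ge⁴⁺ (Z=32), Ga³⁺ (Z=31). Highest Z is smallest.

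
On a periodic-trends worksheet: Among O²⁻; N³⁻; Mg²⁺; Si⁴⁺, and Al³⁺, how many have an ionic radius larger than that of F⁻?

These species are isoelectronic with 10 electrons. The only difference is the number of protons: Si⁴⁺ (Z=14), Al³⁺ (Z=13), Mg²⁺ (Z=12), F⁻ (Z=9), O²⁻ (Z=8), N³⁻ (Z=7). The strongest nuclear pull (Si⁴⁺) gives the smallest ion.
Relative to F⁻, the ions that are larger are O²⁻, N³⁻. So 2 are larger.

2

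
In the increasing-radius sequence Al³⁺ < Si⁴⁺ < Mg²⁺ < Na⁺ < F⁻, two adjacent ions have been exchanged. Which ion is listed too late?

Si⁴⁺

Scanning neighbour by neighbour, only Al³⁺/Si⁴⁺ violates a trend: Si⁴⁺ and Al³⁺ share 10 electrons; the higher nuclear charge on Si (Z=14) contracts it more, so Si⁴⁺ < Al³⁺. That makes Si⁴⁺ the one sitting a position late relative to where it belongs.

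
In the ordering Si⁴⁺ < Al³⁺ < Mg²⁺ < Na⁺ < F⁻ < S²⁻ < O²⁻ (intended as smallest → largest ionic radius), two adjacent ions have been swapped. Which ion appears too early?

The pair S²⁻, O²⁻ is the wrong way round — both in group 16 with the same charge; O²⁻ (period 2) has the smaller radius. All other adjacent pairs agree with periodic trends, so S²⁻ is the misplaced ion.

S²⁻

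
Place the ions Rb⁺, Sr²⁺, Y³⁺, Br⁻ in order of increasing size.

Y³⁺ < Sr²⁺ < Rb⁺ < Br⁻

Each ion has 36 electrons. The ranking follows nuclear charge in reverse — greater Z gives a smaller radius. Y³⁺ (Z=39), Sr²⁺ (Z=38), Rb⁺ (Z=37), Br⁻ (Z=35).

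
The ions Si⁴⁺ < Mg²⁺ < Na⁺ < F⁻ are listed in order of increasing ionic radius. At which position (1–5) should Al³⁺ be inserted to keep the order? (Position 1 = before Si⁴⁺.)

Isoelectronic series (10 e⁻ each). Size is set by nuclear charge: more protons means a smaller ion. Si⁴⁺ (Z=14), Al³⁺ (Z=13), Mg²⁺ (Z=12), Na⁺ (Z=11), F⁻ (Z=9).
Putting Al³⁺ in gives Si⁴⁺ < Al³⁺ < Mg²⁺ < Na⁺ < F⁻; it lands at slot 2.

2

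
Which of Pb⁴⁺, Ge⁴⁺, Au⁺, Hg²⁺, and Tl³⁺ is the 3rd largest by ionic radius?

Tl³⁺

Electron counts and nuclear charges: Ge⁴⁺: 28 e⁻, Z=32, Pb⁴⁺: 78 e⁻, Z=82, Tl³⁺: 78 e⁻, Z=81, Hg²⁺: 78 e⁻, Z=80, Au⁺: 78 e⁻, Z=79. Ge⁴⁺ < Pb⁴⁺ (same group, period 4 vs 6); Pb⁴⁺ < Tl³⁺ (isoelectronic, higher Z=82 is smaller); Tl³⁺ < Hg²⁺ (both 78 e⁻, Z=81>80); Hg²⁺ < Au⁺ (isoelectronic, higher Z=80 is smaller).
That gives Ge⁴⁺ < Pb⁴⁺ < Tl³⁺ < Hg²⁺ < Au⁺. From the largest end, number 3 is Tl³⁺.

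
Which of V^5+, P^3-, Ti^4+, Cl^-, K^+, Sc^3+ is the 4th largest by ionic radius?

Each ion has 18 electrons. The ranking follows nuclear charge in reverse — greater Z gives a smaller radius. V^5+ (Z=23), Ti^4+ (Z=22), Sc^3+ (Z=21), K^+ (Z=19), Cl^- (Z=17), P^3- (Z=15).
Full ascending order: V^5+ < Ti^4+ < Sc^3+ < K^+ < Cl^- < P^3-. Counting from the largest, position 4 is Sc^3+.

Sc^3+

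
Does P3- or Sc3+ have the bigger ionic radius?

P3-

These species are isoelectronic with 18 electrons. The only difference is the number of protons: Sc3+ (Z=21), P3- (Z=15). The strongest nuclear pull (Sc3+) gives the smallest ion.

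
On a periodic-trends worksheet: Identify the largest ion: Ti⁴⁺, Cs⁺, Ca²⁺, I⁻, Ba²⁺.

I⁻

Ti⁴⁺ has 18 e⁻ (Z=22), Ca²⁺ has 18 e⁻ (Z=20), Ba²⁺ has 54 e⁻ (Z=56), Cs⁺ has 54 e⁻ (Z=55), I⁻ has 54 e⁻ (Z=53). Ti⁴⁺ < Ca²⁺ (isoelectronic, higher Z=22 is smaller); Ca²⁺ < Ba²⁺ (same group, period 4 vs 6); Ba²⁺ < Cs⁺ (both 54 e⁻, Z=56>55); Cs⁺ < I⁻ (isoelectronic, higher Z=55 is smaller).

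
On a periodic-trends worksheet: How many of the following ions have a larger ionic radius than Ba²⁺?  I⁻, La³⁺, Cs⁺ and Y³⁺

First list Z and electron count for each: Y³⁺: 36 e⁻, Z=39, La³⁺: 54 e⁻, Z=57, Ba²⁺: 54 e⁻, Z=56, Cs⁺: 54 e⁻, Z=55, I⁻: 54 e⁻, Z=53. Y³⁺ < La³⁺ (same group, period 5 vs 6); La³⁺ < Ba²⁺ (both 54 e⁻, Z=57>56); Ba²⁺ < Cs⁺ (isoelectronic, higher Z=56 is smaller); Cs⁺ < I⁻ (isoelectronic, higher Z=55 is smaller).
Ordering all of them (including Ba²⁺) by radius gives Y³⁺ < La³⁺ < Ba²⁺ < Cs⁺ < I⁻. Count: 2.

2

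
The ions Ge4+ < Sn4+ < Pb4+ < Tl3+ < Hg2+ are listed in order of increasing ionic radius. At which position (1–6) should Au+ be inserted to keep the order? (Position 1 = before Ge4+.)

6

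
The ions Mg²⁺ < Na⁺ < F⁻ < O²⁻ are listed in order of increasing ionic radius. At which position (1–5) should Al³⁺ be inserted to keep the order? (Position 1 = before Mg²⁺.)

1

These species are isoelectronic with 10 electrons. The only difference is the number of protons: Al³⁺ (Z=13), Mg²⁺ (Z=12), Na⁺ (Z=11), F⁻ (Z=9), O²⁻ (Z=8). The strongest nuclear pull (Al³⁺) gives the smallest ion.
Putting Al³⁺ in gives Al³⁺ < Mg²⁺ < Na⁺ < F⁻ < O²⁻; it lands at slot 1.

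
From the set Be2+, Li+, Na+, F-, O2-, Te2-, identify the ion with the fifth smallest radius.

O2-

Electron counts and nuclear charges: Be2+ (Z=4, 2 e⁻), Li+ (Z=3, 2 e⁻), Na+ (Z=11, 10 e⁻), F- (Z=9, 10 e⁻), O2- (Z=8, 10 e⁻), Te2- (Z=52, 54 e⁻). Be2+ < Li+ (isoelectronic, higher Z=4 is smaller); Li+ < Na+ (same group, 1 shell fewer); Na+ < F- (both 10 e⁻, Z=11>9); F- < O2- (isoelectronic, higher Z=9 is smaller); O2- < Te2- (same group, 3 shells fewer).
That gives Be2+ < Li+ < Na+ < F- < O2- < Te2-. From the smallest end, number 5 is O2-.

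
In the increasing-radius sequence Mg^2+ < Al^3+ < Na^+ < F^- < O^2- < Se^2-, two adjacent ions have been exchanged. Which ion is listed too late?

Al^3+

Compare adjacent ions: they are isoelectronic (10 e⁻) and Al has more protons than Mg (13 vs 12), making Al^3+ smaller — yet in this increasing list Mg^2+ sits before Al^3+. Nothing else is reversed, so Al^3+ should move one place to the left.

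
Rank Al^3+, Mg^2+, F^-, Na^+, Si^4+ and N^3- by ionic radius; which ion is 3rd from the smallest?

Mg^2+

These species are isoelectronic with 10 electrons. The only difference is the number of protons: Si^4+ (Z=14), Al^3+ (Z=13), Mg^2+ (Z=12), Na^+ (Z=11), F^- (Z=9), N^3- (Z=7). The strongest nuclear pull (Si^4+) gives the smallest ion.
Ordering: Si^4+ < Al^3+ < Mg^2+ < Na^+ < F^- < N^3-. The 3rd smallest is Mg^2+.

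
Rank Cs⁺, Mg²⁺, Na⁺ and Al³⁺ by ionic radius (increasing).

Al³⁺ has 10 e⁻ (Z=13), Mg²⁺ has 10 e⁻ (Z=12), Na⁺ has 10 e⁻ (Z=11), Cs⁺ has 54 e⁻ (Z=55). Al³⁺ < Mg²⁺ (isoelectronic, higher Z=13 is smaller); Mg²⁺ < Na⁺ (isoelectronic, higher Z=12 is smaller); Na⁺ < Cs⁺ (same group, period 3 vs 6).

Al³⁺ < Mg²⁺ < Na⁺ < Cs⁺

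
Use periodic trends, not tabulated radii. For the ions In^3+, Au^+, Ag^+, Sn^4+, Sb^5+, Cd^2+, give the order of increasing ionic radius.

Sb^5+ < Sn^4+ < In^3+ < Cd^2+ < Ag^+ < Au^+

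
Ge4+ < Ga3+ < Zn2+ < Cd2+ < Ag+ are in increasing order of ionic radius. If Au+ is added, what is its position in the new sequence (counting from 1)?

Work out protons and electrons: Ge4+ (Z=32, 28 e⁻), Ga3+ (Z=31, 28 e⁻), Zn2+ (Z=30, 28 e⁻), Cd2+ (Z=48, 46 e⁻), Ag+ (Z=47, 46 e⁻), Au+ (Z=79, 78 e⁻). Ge4+ < Ga3+ (isoelectronic, higher Z=32 is smaller); Ga3+ < Zn2+ (both 28 e⁻, Z=31>30); Zn2+ < Cd2+ (same group, 1 shell fewer); Cd2+ < Ag+ (isoelectronic, higher Z=48 is smaller); Ag+ < Au+ (same group, period 5 vs 6).
The complete sequence is Ge4+ < Ga3+ < Zn2+ < Cd2+ < Ag+ < Au+. Au+ sits at position 6.

6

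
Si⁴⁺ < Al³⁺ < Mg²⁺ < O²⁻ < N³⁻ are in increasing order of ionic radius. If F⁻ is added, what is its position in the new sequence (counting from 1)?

All of these have 10 electrons (isoelectronic). With the same electron cloud, the ion with the most protons pulls it in tightest. Nuclear charges: Si⁴⁺ (Z=14), Al³⁺ (Z=13), Mg²⁺ (Z=12), F⁻ (Z=9), O²⁻ (Z=8), N³⁻ (Z=7). Highest Z is smallest.
The complete sequence is Si⁴⁺ < Al³⁺ < Mg²⁺ < F⁻ < O²⁻ < N³⁻. F⁻ sits at position 4.

4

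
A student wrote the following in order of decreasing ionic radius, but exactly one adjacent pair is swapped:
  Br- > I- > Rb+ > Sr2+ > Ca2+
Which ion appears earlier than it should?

Br-

The pair Br-, I- is the wrong way round — both in group 17 with the same charge; Br- (period 4) has the smaller radius. All other adjacent pairs agree with periodic trends, so Br- is the misplaced ion.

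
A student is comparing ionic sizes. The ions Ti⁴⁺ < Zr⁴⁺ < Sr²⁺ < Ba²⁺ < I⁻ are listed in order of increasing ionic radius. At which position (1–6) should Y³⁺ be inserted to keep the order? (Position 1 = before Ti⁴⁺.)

Ti⁴⁺: 18 e⁻, Z=22, Zr⁴⁺: 36 e⁻, Z=40, Y³⁺: 36 e⁻, Z=39, Sr²⁺: 36 e⁻, Z=38, Ba²⁺: 54 e⁻, Z=56, I⁻: 54 e⁻, Z=53. Ti⁴⁺ < Zr⁴⁺ (same group, period 4 vs 5); Zr⁴⁺ < Y³⁺ (isoelectronic, higher Z=40 is smaller); Y³⁺ < Sr²⁺ (isoelectronic, higher Z=39 is smaller); Sr²⁺ < Ba²⁺ (same group, period 5 vs 6); Ba²⁺ < I⁻ (isoelectronic, higher Z=56 is smaller).
With Y³⁺ included the full order is Ti⁴⁺ < Zr⁴⁺ < Y³⁺ < Sr²⁺ < Ba²⁺ < I⁻, so it takes position 3.

3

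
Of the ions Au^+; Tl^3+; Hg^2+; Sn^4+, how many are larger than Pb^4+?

3

Tabulating Z and e⁻: Sn^4+: 46 e⁻, Z=50, Pb^4+: 78 e⁻, Z=82, Tl^3+: 78 e⁻, Z=81, Hg^2+: 78 e⁻, Z=80, Au^+: 78 e⁻, Z=79. Sn^4+ < Pb^4+ (same group, 1 shell fewer); Pb^4+ < Tl^3+ (isoelectronic, higher Z=82 is smaller); Tl^3+ < Hg^2+ (both 78 e⁻, Z=81>80); Hg^2+ < Au^+ (isoelectronic, higher Z=80 is smaller).
Placing each against Pb^4+: smaller — Sn^4+; larger — Tl^3+, Hg^2+, Au^+. So 3 are larger.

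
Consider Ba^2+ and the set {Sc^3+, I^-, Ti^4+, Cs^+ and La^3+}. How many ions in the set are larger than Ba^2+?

2

First list Z and electron count for each: Ti^4+ (Z=22, 18 e⁻), Sc^3+ (Z=21, 18 e⁻), La^3+ (Z=57, 54 e⁻), Ba^2+ (Z=56, 54 e⁻), Cs^+ (Z=55, 54 e⁻), I^- (Z=53, 54 e⁻). Ti^4+ < Sc^3+ (both 18 e⁻, Z=22>21); Sc^3+ < La^3+ (same group, 2 shells fewer); La^3+ < Ba^2+ (both 54 e⁻, Z=57>56); Ba^2+ < Cs^+ (both 54 e⁻, Z=56>55); Cs^+ < I^- (isoelectronic, higher Z=55 is smaller).
Overall: Ti^4+ < Sc^3+ < La^3+ < Ba^2+ < Cs^+ < I^-. Ba^2+ has 3 below it and 2 above. So 2 are larger.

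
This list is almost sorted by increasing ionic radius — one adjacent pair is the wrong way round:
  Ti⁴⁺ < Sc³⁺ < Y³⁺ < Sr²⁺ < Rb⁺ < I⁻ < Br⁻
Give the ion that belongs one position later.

I⁻

Check each adjacent pair. I⁻ and Br⁻ are reversed: Br⁻ and I⁻ are in one column with the same charge; the lighter period-4 ion has one fewer shell and is smaller. No other neighbouring pair contradicts the periodic trends, so I⁻ is the ion listed too early.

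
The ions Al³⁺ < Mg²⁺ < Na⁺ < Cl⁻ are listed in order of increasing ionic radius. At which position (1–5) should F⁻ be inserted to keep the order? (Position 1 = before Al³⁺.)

Electron counts and nuclear charges: Al³⁺: 10 e⁻, Z=13, Mg²⁺: 10 e⁻, Z=12, Na⁺: 10 e⁻, Z=11, F⁻: 10 e⁻, Z=9, Cl⁻: 18 e⁻, Z=17. Al³⁺ < Mg²⁺ (isoelectronic, higher Z=13 is smaller); Mg²⁺ < Na⁺ (isoelectronic, higher Z=12 is smaller); Na⁺ < F⁻ (isoelectronic, higher Z=11 is smaller); F⁻ < Cl⁻ (same group, 1 shell fewer).
The complete sequence is Al³⁺ < Mg²⁺ < Na⁺ < F⁻ < Cl⁻. F⁻ sits at position 4.

4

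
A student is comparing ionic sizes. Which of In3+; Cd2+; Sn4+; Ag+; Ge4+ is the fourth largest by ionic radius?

Work out protons and electrons: Ge4+ (Z=32, 28 e⁻), Sn4+ (Z=50, 46 e⁻), In3+ (Z=49, 46 e⁻), Cd2+ (Z=48, 46 e⁻), Ag+ (Z=47, 46 e⁻). Ge4+ < Sn4+ (same group, period 4 vs 5); Sn4+ < In3+ (both 46 e⁻, Z=50>49); In3+ < Cd2+ (isoelectronic, higher Z=49 is smaller); Cd2+ < Ag+ (isoelectronic, higher Z=48 is smaller).
Ordering: Ge4+ < Sn4+ < In3+ < Cd2+ < Ag+. The fourth largest is Sn4+.

Sn4+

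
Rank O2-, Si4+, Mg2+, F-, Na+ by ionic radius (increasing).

Isoelectronic series (10 e⁻ each). Size is set by nuclear charge: more protons means a smaller ion. Si4+ (Z=14), Mg2+ (Z=12), Na+ (Z=11), F- (Z=9), O2- (Z=8).

Si4+ < Mg2+ < Na+ < F- < O2-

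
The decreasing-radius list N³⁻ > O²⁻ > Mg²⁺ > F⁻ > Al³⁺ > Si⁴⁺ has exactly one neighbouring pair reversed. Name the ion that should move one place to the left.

F⁻

The pair Mg²⁺, F⁻ is the wrong way round — Mg²⁺ and F⁻ share 10 electrons; the higher nuclear charge on Mg (Z=12) contracts it more, so Mg²⁺ < F⁻. All other adjacent pairs agree with periodic trends, so F⁻ is the misplaced ion.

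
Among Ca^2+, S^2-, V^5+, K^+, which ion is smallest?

These species are isoelectronic with 18 electrons. The only difference is the number of protons: V^5+ (Z=23), Ca^2+ (Z=20), K^+ (Z=19), S^2- (Z=16). The strongest nuclear pull (V^5+) gives the smallest ion.

V^5+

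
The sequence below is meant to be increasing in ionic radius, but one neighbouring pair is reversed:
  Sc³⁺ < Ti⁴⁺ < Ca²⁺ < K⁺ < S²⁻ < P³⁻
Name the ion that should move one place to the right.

Sc³⁺

Compare adjacent ions: both have 18 electrons but Z(Ti)=22 > Z(Sc)=21, so Ti⁴⁺ should be the smaller of the two — yet in this increasing list Sc³⁺ sits before Ti⁴⁺. Nothing else is reversed, so Sc³⁺ should move one place to the right.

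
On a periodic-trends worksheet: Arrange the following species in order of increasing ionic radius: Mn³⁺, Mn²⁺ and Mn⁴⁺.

Same element, different charge: the more highly charged cation has fewer electrons and a greater effective nuclear charge per electron, making Mn⁴⁺ the smallest.

Mn⁴⁺ < Mn³⁺ < Mn²⁺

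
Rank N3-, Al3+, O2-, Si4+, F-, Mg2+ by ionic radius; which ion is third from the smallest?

These species are isoelectronic with 10 electrons. The only difference is the number of protons: Si4+ (Z=14), Al3+ (Z=13), Mg2+ (Z=12), F- (Z=9), O2- (Z=8), N3- (Z=7). The strongest nuclear pull (Si4+) gives the smallest ion.
That gives Si4+ < Al3+ < Mg2+ < F- < O2- < N3-. From the smallest end, number 3 is Mg2+.

Mg2+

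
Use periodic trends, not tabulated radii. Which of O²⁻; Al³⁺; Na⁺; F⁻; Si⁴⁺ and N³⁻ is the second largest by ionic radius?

All of these have 10 electrons (isoelectronic). With the same electron cloud, the ion with the most protons pulls it in tightest. Nuclear charges: Si⁴⁺ (Z=14), Al³⁺ (Z=13), Na⁺ (Z=11), F⁻ (Z=9), O²⁻ (Z=8), N³⁻ (Z=7). Highest Z is smallest.
So the order is Si⁴⁺ < Al³⁺ < Na⁺ < F⁻ < O²⁻ < N³⁻; the 2nd-largest ion is O²⁻.

O²⁻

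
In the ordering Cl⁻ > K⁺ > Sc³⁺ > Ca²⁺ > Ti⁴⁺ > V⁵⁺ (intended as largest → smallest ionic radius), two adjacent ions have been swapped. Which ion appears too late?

Scanning neighbour by neighbour, only Sc³⁺/Ca²⁺ violates a trend: Sc³⁺ and Ca²⁺ share 18 electrons; the higher nuclear charge on Sc (Z=21) contracts it more, so Sc³⁺ < Ca²⁺. That makes Ca²⁺ the one sitting a position late relative to where it belongs.

Ca²⁺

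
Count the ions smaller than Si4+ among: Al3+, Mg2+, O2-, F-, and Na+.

Isoelectronic series (10 e⁻ each). Size is set by nuclear charge: more protons means a smaller ion. Si4+ (Z=14), Al3+ (Z=13), Mg2+ (Z=12), Na+ (Z=11), F- (Z=9), O2- (Z=8).
Ordering all of them (including Si4+) by radius gives Si4+ < Al3+ < Mg2+ < Na+ < F- < O2-. Count: 0.

0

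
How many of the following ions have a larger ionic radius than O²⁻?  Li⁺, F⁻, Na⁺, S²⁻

Work out protons and electrons: Li⁺ (Z=3, 2 e⁻), Na⁺ (Z=11, 10 e⁻), F⁻ (Z=9, 10 e⁻), O²⁻ (Z=8, 10 e⁻), S²⁻ (Z=16, 18 e⁻). Li⁺ < Na⁺ (same group, 1 shell fewer); Na⁺ < F⁻ (isoelectronic, higher Z=11 is smaller); F⁻ < O²⁻ (isoelectronic, higher Z=9 is smaller); O²⁻ < S²⁻ (same group, 1 shell fewer).
Relative to O²⁻, the ions that are larger are S²⁻. So 1 is larger.

1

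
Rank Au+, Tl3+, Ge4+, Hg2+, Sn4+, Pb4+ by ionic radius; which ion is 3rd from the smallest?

Pb4+

Electron counts and nuclear charges: Ge4+ has 28 e⁻ (Z=32), Sn4+ has 46 e⁻ (Z=50), Pb4+ has 78 e⁻ (Z=82), Tl3+ has 78 e⁻ (Z=81), Hg2+ has 78 e⁻ (Z=80), Au+ has 78 e⁻ (Z=79). Ge4+ < Sn4+ (same group, period 4 vs 5); Sn4+ < Pb4+ (same group, 1 shell fewer); Pb4+ < Tl3+ (both 78 e⁻, Z=82>81); Tl3+ < Hg2+ (isoelectronic, higher Z=81 is smaller); Hg2+ < Au+ (isoelectronic, higher Z=80 is smaller).
Ordering: Ge4+ < Sn4+ < Pb4+ < Tl3+ < Hg2+ < Au+. The 3rd smallest is Pb4+.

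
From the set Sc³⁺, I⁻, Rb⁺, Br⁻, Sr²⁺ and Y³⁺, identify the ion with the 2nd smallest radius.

Tabulating Z and e⁻: Sc³⁺ (Z=21, 18 e⁻), Y³⁺ (Z=39, 36 e⁻), Sr²⁺ (Z=38, 36 e⁻), Rb⁺ (Z=37, 36 e⁻), Br⁻ (Z=35, 36 e⁻), I⁻ (Z=53, 54 e⁻). Sc³⁺ < Y³⁺ (same group, 1 shell fewer); Y³⁺ < Sr²⁺ (both 36 e⁻, Z=39>38); Sr²⁺ < Rb⁺ (isoelectronic, higher Z=38 is smaller); Rb⁺ < Br⁻ (both 36 e⁻, Z=37>35); Br⁻ < I⁻ (same group, period 4 vs 5).
Ordering: Sc³⁺ < Y³⁺ < Sr²⁺ < Rb⁺ < Br⁻ < I⁻. The 2nd smallest is Y³⁺.

Y³⁺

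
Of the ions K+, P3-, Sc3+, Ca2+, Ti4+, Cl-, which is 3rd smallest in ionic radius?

Each ion has 18 electrons. The ranking follows nuclear charge in reverse — greater Z gives a smaller radius. Ti4+ (Z=22), Sc3+ (Z=21), Ca2+ (Z=20), K+ (Z=19), Cl- (Z=17), P3- (Z=15).
Full ascending order: Ti4+ < Sc3+ < Ca2+ < K+ < Cl- < P3-. Counting from the smallest, position 3 is Ca2+.

Ca2+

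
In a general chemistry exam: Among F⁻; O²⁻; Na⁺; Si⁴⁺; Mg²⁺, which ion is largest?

These species are isoelectronic with 10 electrons. The only difference is the number of protons: Si⁴⁺ (Z=14), Mg²⁺ (Z=12), Na⁺ (Z=11), F⁻ (Z=9), O²⁻ (Z=8). The strongest nuclear pull (Si⁴⁺) gives the smallest ion.

O²⁻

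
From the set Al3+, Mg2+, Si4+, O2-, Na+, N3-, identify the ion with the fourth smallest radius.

Na+

Each ion has 10 electrons. The ranking follows nuclear charge in reverse — greater Z gives a smaller radius. Si4+ (Z=14), Al3+ (Z=13), Mg2+ (Z=12), Na+ (Z=11), O2- (Z=8), N3- (Z=7).
Ordering: Si4+ < Al3+ < Mg2+ < Na+ < O2- < N3-. The fourth smallest is Na+.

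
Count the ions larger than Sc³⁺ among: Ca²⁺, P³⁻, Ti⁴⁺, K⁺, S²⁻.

4

All of these have 18 electrons (isoelectronic). With the same electron cloud, the ion with the most protons pulls it in tightest. Nuclear charges: Ti⁴⁺ (Z=22), Sc³⁺ (Z=21), Ca²⁺ (Z=20), K⁺ (Z=19), S²⁻ (Z=16), P³⁻ (Z=15). Highest Z is smallest.
Overall: Ti⁴⁺ < Sc³⁺ < Ca²⁺ < K⁺ < S²⁻ < P³⁻. Sc³⁺ has 1 below it and 4 above. That's 4.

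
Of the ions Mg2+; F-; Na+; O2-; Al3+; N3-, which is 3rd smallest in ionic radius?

These species are isoelectronic with 10 electrons. The only difference is the number of protons: Al3+ (Z=13), Mg2+ (Z=12), Na+ (Z=11), F- (Z=9), O2- (Z=8), N3- (Z=7). The strongest nuclear pull (Al3+) gives the smallest ion.
Ordering: Al3+ < Mg2+ < Na+ < F- < O2- < N3-. The 3rd smallest is Na+.

Na+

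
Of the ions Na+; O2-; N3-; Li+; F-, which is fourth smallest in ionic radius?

Li+ (Z=3, 2 e⁻), Na+ (Z=11, 10 e⁻), F- (Z=9, 10 e⁻), O2- (Z=8, 10 e⁻), N3- (Z=7, 10 e⁻). Li+ < Na+ (same group, period 2 vs 3); Na+ < F- (isoelectronic, higher Z=11 is smaller); F- < O2- (both 10 e⁻, Z=9>8); O2- < N3- (isoelectronic, higher Z=8 is smaller).
So the order is Li+ < Na+ < F- < O2- < N3-; the 4th-smallest ion is O2-.

O2-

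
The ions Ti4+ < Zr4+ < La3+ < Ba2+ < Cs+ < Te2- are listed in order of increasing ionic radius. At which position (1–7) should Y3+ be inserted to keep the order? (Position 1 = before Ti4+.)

3

Work out protons and electrons: Ti4+: 18 e⁻, Z=22, Zr4+: 36 e⁻, Z=40, Y3+: 36 e⁻, Z=39, La3+: 54 e⁻, Z=57, Ba2+: 54 e⁻, Z=56, Cs+: 54 e⁻, Z=55, Te2-: 54 e⁻, Z=52. Ti4+ < Zr4+ (same group, 1 shell fewer); Zr4+ < Y3+ (both 36 e⁻, Z=40>39); Y3+ < La3+ (same group, period 5 vs 6); La3+ < Ba2+ (both 54 e⁻, Z=57>56); Ba2+ < Cs+ (both 54 e⁻, Z=56>55); Cs+ < Te2- (isoelectronic, higher Z=55 is smaller).
The complete sequence is Ti4+ < Zr4+ < Y3+ < La3+ < Ba2+ < Cs+ < Te2-. Y3+ sits at position 3.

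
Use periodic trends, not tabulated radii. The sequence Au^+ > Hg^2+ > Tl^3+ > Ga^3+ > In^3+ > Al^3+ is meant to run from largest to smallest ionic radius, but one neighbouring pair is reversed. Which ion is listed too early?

Ga^3+

The pair Ga^3+, In^3+ is the wrong way round — Ga^3+ and In^3+ are in one column with the same charge; the lighter period-4 ion has one fewer shell and is smaller. All other adjacent pairs agree with periodic trends, so Ga^3+ is the misplaced ion.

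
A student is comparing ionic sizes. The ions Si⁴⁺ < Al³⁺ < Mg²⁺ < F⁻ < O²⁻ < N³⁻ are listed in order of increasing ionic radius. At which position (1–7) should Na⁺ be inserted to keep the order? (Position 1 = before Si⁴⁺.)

4

Isoelectronic series (10 e⁻ each). Size is set by nuclear charge: more protons means a smaller ion. Si⁴⁺ (Z=14), Al³⁺ (Z=13), Mg²⁺ (Z=12), Na⁺ (Z=11), F⁻ (Z=9), O²⁻ (Z=8), N³⁻ (Z=7).
With Na⁺ included the full order is Si⁴⁺ < Al³⁺ < Mg²⁺ < Na⁺ < F⁻ < O²⁻ < N³⁻, so it takes position 4.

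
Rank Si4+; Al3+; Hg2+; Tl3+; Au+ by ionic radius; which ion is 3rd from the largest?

Electron counts and nuclear charges: Si4+ (Z=14, 10 e⁻), Al3+ (Z=13, 10 e⁻), Tl3+ (Z=81, 78 e⁻), Hg2+ (Z=80, 78 e⁻), Au+ (Z=79, 78 e⁻). Si4+ < Al3+ (isoelectronic, higher Z=14 is smaller); Al3+ < Tl3+ (same group, period 3 vs 6); Tl3+ < Hg2+ (isoelectronic, higher Z=81 is smaller); Hg2+ < Au+ (isoelectronic, higher Z=80 is smaller).
That gives Si4+ < Al3+ < Tl3+ < Hg2+ < Au+. From the largest end, number 3 is Tl3+.

Tl3+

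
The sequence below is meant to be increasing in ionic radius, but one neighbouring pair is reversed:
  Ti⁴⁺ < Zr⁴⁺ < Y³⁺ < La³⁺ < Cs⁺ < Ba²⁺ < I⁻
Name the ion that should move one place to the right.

Cs⁺

Check each adjacent pair. Cs⁺ and Ba²⁺ are reversed: both have 54 electrons but Z(Ba)=56 > Z(Cs)=55, so Ba²⁺ should be the smaller of the two. No other neighbouring pair contradicts the periodic trends, so Cs⁺ is the ion listed too early.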